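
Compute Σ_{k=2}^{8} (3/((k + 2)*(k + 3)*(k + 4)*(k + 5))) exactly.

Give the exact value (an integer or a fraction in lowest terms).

Σ = 133/17160

Step 1: r(k) = (k + 2)/(k + 6).
Normal form (A,B,C) = (k + 2, k + 6, 1).
Solve (k + 2)·f(k+1) − (k + 5)·f(k) = 1.
Degrees (1,1,0) ⇒ d ≤ 3.
Match coefficients ⇒ f(k) = k*(k**2 + 9*k + 26)/72.
Then R = B(k−1)f/C = k*(k + 5)*(k**2 + 9*k + 26)/72, so s_k = R(k)·t_k = k*(k**2 + 9*k + 26)/(24*(k + 2)*(k + 3)*(k + 4)).
Δs = 3/(k**4 + 14*k**3 + 71*k**2 + 154*k + 120), as required.
Telescoping: Σ = s_(9) − s_(2) = 47/1144 − (1/30) = 133/17160.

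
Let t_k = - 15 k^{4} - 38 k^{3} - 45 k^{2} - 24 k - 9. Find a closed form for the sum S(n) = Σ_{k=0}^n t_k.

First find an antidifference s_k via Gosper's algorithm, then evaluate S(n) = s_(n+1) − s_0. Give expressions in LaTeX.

S(n) = - 3 n^{5} - 17 n^{4} - 39 n^{3} - 44 n^{2} - 28 n - 9

r(k) = (15*k**4 + 98*k**3 + 249*k**2 + 288*k + 131)/(15*k**4 + 38*k**3 + 45*k**2 + 24*k + 9) after simplifying.
Gosper form: A/B · C(k+1)/C(k) with A=1, B=1, C=k**4 + 38*k**3/15 + 3*k**2 + 8*k/5 + 3/5.
Need (1)·f(k+1) − (1)·f(k) = k**4 + 38*k**3/15 + 3*k**2 + 8*k/5 + 3/5.
d = 5 from the (0,0,4) case.
Solving with deg f ≤ 5: f(k) = k*(3*k**4 + 2*k**3 + k**2 - k + 4)/15.
Get s_k = R·t_k = k*(-3*k**4 - 2*k**3 - k**2 + k - 4) with R(k) = B(k−1)f(k)/C(k) = k*(3*k**4 + 2*k**3 + k**2 - k + 4)/(15*k**4 + 38*k**3 + 45*k**2 + 24*k + 9).
Check: Δs_k = -15*k**4 - 38*k**3 - 45*k**2 - 24*k - 9. ✓
Telescope: S(n) = s_(n+1) − s_(0) = -3*n**5 - 17*n**4 - 39*n**3 - 44*n**2 - 28*n - 9 − (0) = -3*n**5 - 17*n**4 - 39*n**3 - 44*n**2 - 28*n - 9.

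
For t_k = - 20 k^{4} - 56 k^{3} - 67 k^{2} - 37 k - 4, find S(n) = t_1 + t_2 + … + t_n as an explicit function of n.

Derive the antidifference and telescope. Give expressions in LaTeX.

S(n) = n \left(- 4 n^{4} - 24 n^{3} - 57 n^{2} - 66 n - 33\right)

t_(k+1)/t_k = (20*k**4 + 136*k**3 + 355*k**2 + 419*k + 184)/(20*k**4 + 56*k**3 + 67*k**2 + 37*k + 4).
A = 1, B = 1, C = k**4 + 14*k**3/5 + 67*k**2/20 + 37*k/20 + 1/5.
Need (1)·f(k+1) − (1)·f(k) = k**4 + 14*k**3/5 + 67*k**2/20 + 37*k/20 + 1/5.
Bound: deg f ≤ 5.
A polynomial solution: f(k) = k*(4*k**4 + 4*k**3 + k**2 - k - 4)/20.
Get s_k = R·t_k = k*(-4*k**4 - 4*k**3 - k**2 + k + 4) with R(k) = B(k−1)f(k)/C(k) = k*(4*k**4 + 4*k**3 + k**2 - k - 4)/(20*k**4 + 56*k**3 + 67*k**2 + 37*k + 4).
s_(k+1) − s_k = -20*k**4 - 56*k**3 - 67*k**2 - 37*k - 4 = t_k.
Σ_(k=1)^n t_k = s_(n+1) − s_(1) = (-4*n**5 - 24*n**4 - 57*n**3 - 66*n**2 - 33*n - 4) − (-4), i.e. n*(-4*n**4 - 24*n**3 - 57*n**2 - 66*n - 33).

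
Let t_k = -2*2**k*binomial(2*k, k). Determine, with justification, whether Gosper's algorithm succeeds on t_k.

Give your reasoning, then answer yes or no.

No — t_k has no hypergeometric antidifference.

The ratio is 4*(2*k + 1)/(k + 1).
Take A(k)=8*k + 4, B(k)=k + 1, C(k)=1.
Need (8*k + 4)·f(k+1) − (k)·f(k) = 1.
Degrees (1,1,0) ⇒ d ≤ -1.
deg f ≤ -1 is impossible — no certificate.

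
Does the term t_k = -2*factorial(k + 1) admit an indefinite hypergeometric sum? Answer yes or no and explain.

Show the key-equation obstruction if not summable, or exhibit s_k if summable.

No — t_k has no hypergeometric antidifference.

Step 1: r(k) = k + 2.
Gosper form: A/B · C(k+1)/C(k) with A=k + 2, B=1, C=1.
f must satisfy (k + 2)·f(k+1) − (1)·f(k) = 1.
deg f ≤ -1 (via 1,0,0).
deg f ≤ -1 is impossible — no certificate.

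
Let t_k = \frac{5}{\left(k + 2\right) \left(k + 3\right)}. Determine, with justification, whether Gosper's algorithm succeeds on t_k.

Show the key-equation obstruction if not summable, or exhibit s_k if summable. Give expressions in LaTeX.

Yes. s_k = \frac{5 k}{2 \left(k + 2\right)}.

r(k) = (k + 2)/(k + 4) after simplifying.
So A=k + 2 and B=k + 4, with C=1.
Need (k + 2)·f(k+1) − (k + 3)·f(k) = 1.
d = 1 from the (1,1,0) case.
Match coefficients ⇒ f(k) = k/2.
R(k) = B(k−1)·f(k)/C(k) = k*(k + 3)/2; s_k = R·t_k = 5*k/(2*(k + 2)).
Verify: 5/(k**2 + 5*k + 6) matches t_k.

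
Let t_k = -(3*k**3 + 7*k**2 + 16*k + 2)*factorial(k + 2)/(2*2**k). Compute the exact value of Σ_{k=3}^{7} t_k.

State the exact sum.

Step 1: r(k) = (3*k**4 + 25*k**3 + 87*k**2 + 145*k + 84)/(2*(3*k**3 + 7*k**2 + 16*k + 2)).
A = k/2 + 3/2, B = 1, C = k**3 + 7*k**2/3 + 16*k/3 + 2/3.
Need (k/2 + 3/2)·f(k+1) − (1)·f(k) = k**3 + 7*k**2/3 + 16*k/3 + 2/3.
d = 2 from the (1,0,3) case.
Coefficient equations give f(k) = 2*(k - 1)*(3*k + 1)/3.
So s_k = (B(k−1)f/C)·t_k = (2*(k - 1)*(3*k + 1)/(3*k**3 + 7*k**2 + 16*k + 2))·t_k = -(k - 1)*(3*k + 1)*factorial(k + 2)/2**k.
Verify: -(3*k**3 + 7*k**2 + 16*k + 2)*factorial(k + 2)/(2*2**k) matches t_k.
Evaluate s at k=8 and k=3: -2480625 and -300; difference -2480325.

Σ = -2480325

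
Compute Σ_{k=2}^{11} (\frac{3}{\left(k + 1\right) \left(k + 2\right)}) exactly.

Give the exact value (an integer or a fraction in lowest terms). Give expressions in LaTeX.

Step 1: r(k) = (k + 1)/(k + 3).
Gosper form: A/B · C(k+1)/C(k) with A=k + 1, B=k + 3, C=1.
Set up (k + 1)·f(k+1) − (k + 2)·f(k) − (1) = 0.
Bound: deg f ≤ 1.
Solving with deg f ≤ 1: f(k) = k.
So s_k = (B(k−1)f/C)·t_k = (k*(k + 2))·t_k = 3*k/(k + 1).
Check: Δs_k = 3/(k**2 + 3*k + 2). ✓
Sum = s_(12) − s_(2); s_(12) = 36/13, s_(2) = 2 ⇒ 10/13.

Σ = 10/13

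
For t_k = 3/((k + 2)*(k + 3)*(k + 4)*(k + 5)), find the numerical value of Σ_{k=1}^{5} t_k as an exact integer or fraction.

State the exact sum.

The ratio is (k + 2)/(k + 6).
So A=k + 2 and B=k + 6, with C=1.
Solve (k + 2)·f(k+1) − (k + 5)·f(k) = 1.
Bound: deg f ≤ 3.
A polynomial solution: f(k) = k*(k**2 + 9*k + 26)/72.
Certificate R = B(k−1)f/C = k*(k + 5)*(k**2 + 9*k + 26)/72 gives s_k = k*(k**2 + 9*k + 26)/(24*(k + 2)*(k + 3)*(k + 4)).
Δs = 3/(k**4 + 14*k**3 + 71*k**2 + 154*k + 120), as required.
Σ_(k=1)^(5) t_k = s_(6) − s_(1) = 29/720 − (1/40) = 11/720.

Σ = 11/720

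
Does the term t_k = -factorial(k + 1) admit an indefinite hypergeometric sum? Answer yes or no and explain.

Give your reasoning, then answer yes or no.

No — negative degree bound, so no certificate f.

The ratio is k + 2.
Gosper form: A/B · C(k+1)/C(k) with A=k + 2, B=1, C=1.
Need (k + 2)·f(k+1) − (1)·f(k) = 1.
d = -1 from the (1,0,0) case.
Bound -1 < 0, so the key equation has no polynomial solution.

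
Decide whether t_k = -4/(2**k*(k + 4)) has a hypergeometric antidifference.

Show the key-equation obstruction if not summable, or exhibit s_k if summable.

No. Not Gosper-summable.

Step 1: r(k) = (k + 4)/(2*(k + 5)).
A = k/2 + 2, B = k + 5, C = 1.
Solve (k/2 + 2)·f(k+1) − (k + 4)·f(k) = 1.
Degrees (1,1,0) ⇒ d ≤ -1.
Bound -1 < 0, so the key equation has no polynomial solution.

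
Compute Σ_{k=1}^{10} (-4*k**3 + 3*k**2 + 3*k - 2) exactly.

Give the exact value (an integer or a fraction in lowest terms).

Σ = -10800

The ratio is k*(4*k**2 + 9*k + 3)/(4*k**3 - 3*k**2 - 3*k + 2).
Take A(k)=1, B(k)=1, C(k)=k**3 - 3*k**2/4 - 3*k/4 + 1/2.
Key eq: (1)·f(k+1) = (1)·f(k) + (k**3 - 3*k**2/4 - 3*k/4 + 1/2).
d = 4 from the (0,0,3) case.
Match coefficients ⇒ f(k) = k*(k**3 - 3*k**2 + k + 3)/4.
R(k) = B(k−1)·f(k)/C(k) = k*(k**3 - 3*k**2 + k + 3)/((k - 1)*(4*k**2 + k - 2)); s_k = R·t_k = k*(-k**3 + 3*k**2 - k - 3).
Δs = -4*k**3 + 3*k**2 + 3*k - 2, as required.
Sum = s_(11) − s_(1); s_(11) = -10802, s_(1) = -2 ⇒ -10800.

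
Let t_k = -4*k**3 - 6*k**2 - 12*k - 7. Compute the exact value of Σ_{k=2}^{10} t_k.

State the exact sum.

Compute t_(k+1)/t_k: get (4*k**3 + 18*k**2 + 36*k + 29)/(4*k**3 + 6*k**2 + 12*k + 7).
Gosper form: A/B · C(k+1)/C(k) with A=1, B=1, C=k**3 + 3*k**2/2 + 3*k + 7/4.
Solve (1)·f(k+1) − (1)·f(k) = k**3 + 3*k**2/2 + 3*k + 7/4.
d = 4 from the (0,0,3) case.
A polynomial solution: f(k) = k*(k**3 + 4*k + 2)/4.
Get s_k = R·t_k = k*(-k**3 - 4*k - 2) with R(k) = B(k−1)f(k)/C(k) = k*(k**3 + 4*k + 2)/(4*k**3 + 6*k**2 + 12*k + 7).
Check: Δs_k = -4*k**3 - 6*k**2 - 12*k - 7. ✓
Telescoping: Σ = s_(11) − s_(2) = -15147 − (-36) = -15111.

Σ = -15111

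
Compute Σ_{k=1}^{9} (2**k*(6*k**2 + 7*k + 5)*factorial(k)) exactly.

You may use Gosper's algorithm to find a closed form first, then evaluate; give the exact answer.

Σ = 107760844796

Ratio r(k) = 2*(6*k**3 + 25*k**2 + 37*k + 18)/(6*k**2 + 7*k + 5).
Normal form (A,B,C) = (2*k + 2, 1, k**2 + 7*k/6 + 5/6).
Set up (2*k + 2)·f(k+1) − (1)·f(k) − (k**2 + 7*k/6 + 5/6) = 0.
Bound: deg f ≤ 1.
Solve for f: f(k) = (3*k - 1)/6 (degree 1 ≤ 1).
Certificate R = B(k−1)f/C = (3*k - 1)/(6*k**2 + 7*k + 5) gives s_k = 2**k*(3*k - 1)*factorial(k).
s_(k+1) − s_k = 2**k*(6*k**2 + 7*k + 5)*factorial(k) = t_k.
Telescoping: Σ = s_(10) − s_(1) = 107760844800 − (4) = 107760844796.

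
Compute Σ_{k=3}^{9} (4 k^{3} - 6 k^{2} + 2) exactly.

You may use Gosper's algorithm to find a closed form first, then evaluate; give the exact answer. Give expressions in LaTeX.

r(k) = k**2*(2*k + 3)/(2*k**3 - 3*k**2 + 1) after simplifying.
So A=1 and B=1, with C=k**3 - 3*k**2/2 + 1/2.
Solve (1)·f(k+1) − (1)·f(k) = k**3 - 3*k**2/2 + 1/2.
Degrees (0,0,3) ⇒ d ≤ 4.
Coefficient equations give f(k) = k*(k**3 - 4*k**2 + 4*k + 1)/4.
R(k) = B(k−1)·f(k)/C(k) = k*(k**3 - 4*k**2 + 4*k + 1)/(2*(k - 1)**2*(2*k + 1)); s_k = R·t_k = k*(k**3 - 4*k**2 + 4*k + 1).
s_(k+1) − s_k = 4*k**3 - 6*k**2 + 2 = t_k.
Telescoping: Σ = s_(10) − s_(3) = 6410 − (12) = 6398.

Σ = 6398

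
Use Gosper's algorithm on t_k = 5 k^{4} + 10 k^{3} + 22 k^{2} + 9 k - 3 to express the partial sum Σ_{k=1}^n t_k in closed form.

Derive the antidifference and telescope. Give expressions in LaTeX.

Compute t_(k+1)/t_k: get (5*k**4 + 30*k**3 + 82*k**2 + 103*k + 43)/(5*k**4 + 10*k**3 + 22*k**2 + 9*k - 3).
Normal form (A,B,C) = (1, 1, k**4 + 2*k**3 + 22*k**2/5 + 9*k/5 - 3/5).
Set up (1)·f(k+1) − (1)·f(k) − (k**4 + 2*k**3 + 22*k**2/5 + 9*k/5 - 3/5) = 0.
d = 5 from the (0,0,4) case.
Solving with deg f ≤ 5: f(k) = k*(k**4 + 4*k**2 - 4*k - 4)/5.
R(k) = B(k−1)·f(k)/C(k) = k*(k**4 + 4*k**2 - 4*k - 4)/(5*k**4 + 10*k**3 + 22*k**2 + 9*k - 3); s_k = R·t_k = k*(k**4 + 4*k**2 - 4*k - 4).
Check: Δs_k = 5*k**4 + 10*k**3 + 22*k**2 + 9*k - 3. ✓
Telescope: S(n) = s_(n+1) − s_(1) = n**5 + 5*n**4 + 14*n**3 + 18*n**2 + 5*n - 3 − (-3) = n*(n**4 + 5*n**3 + 14*n**2 + 18*n + 5).

S(n) = n \left(n^{4} + 5 n^{3} + 14 n^{2} + 18 n + 5\right)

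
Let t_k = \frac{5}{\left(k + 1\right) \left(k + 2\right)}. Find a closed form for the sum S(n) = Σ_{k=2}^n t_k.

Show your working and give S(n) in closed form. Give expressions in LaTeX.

S(n) = \frac{5 \left(n - 1\right)}{3 \left(n + 2\right)}

Step 1: r(k) = (k + 1)/(k + 3).
Take A(k)=k + 1, B(k)=k + 3, C(k)=1.
Need (k + 1)·f(k+1) − (k + 2)·f(k) = 1.
deg f ≤ 1 (via 1,1,0).
Solving with deg f ≤ 1: f(k) = k.
Get s_k = R·t_k = 5*k/(k + 1) with R(k) = B(k−1)f(k)/C(k) = k*(k + 2).
Verify: 5/(k**2 + 3*k + 2) matches t_k.
Telescope: S(n) = s_(n+1) − s_(2) = 5*(n + 1)/(n + 2) − (10/3) = 5*(n - 1)/(3*(n + 2)).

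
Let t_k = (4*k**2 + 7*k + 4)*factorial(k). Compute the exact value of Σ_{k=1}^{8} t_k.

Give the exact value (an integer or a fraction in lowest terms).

Step 1: r(k) = (k + 1)*(7*k + 4*(k + 1)**2 + 11)/(4*k**2 + 7*k + 4).
A = k + 1, B = 1, C = k**2 + 7*k/4 + 1.
Key eq: (k + 1)·f(k+1) = (1)·f(k) + (k**2 + 7*k/4 + 1).
Degrees (1,0,2) ⇒ d ≤ 1.
Match coefficients ⇒ f(k) = (4*k + 3)/4.
R(k) = B(k−1)·f(k)/C(k) = (4*k + 3)/(4*k**2 + 7*k + 4); s_k = R·t_k = (4*k + 3)*factorial(k).
Verify: (4*k**2 + 7*k + 4)*factorial(k) matches t_k.
Σ_(k=1)^(8) t_k = s_(9) − s_(1) = 14152320 − (7) = 14152313.

Σ = 14152313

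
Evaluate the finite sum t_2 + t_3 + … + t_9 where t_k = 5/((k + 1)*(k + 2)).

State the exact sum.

Σ = 40/33

Ratio r(k) = (k + 1)/(k + 3).
Normal form (A,B,C) = (k + 1, k + 3, 1).
Key eq: (k + 1)·f(k+1) = (k + 2)·f(k) + (1).
From deg A=1, deg B=1, deg C=0: d=1.
A polynomial solution: f(k) = k.
Get s_k = R·t_k = 5*k/(k + 1) with R(k) = B(k−1)f(k)/C(k) = k*(k + 2).
Verify: 5/(k**2 + 3*k + 2) matches t_k.
Evaluate s at k=10 and k=2: 50/11 and 10/3; difference 40/33.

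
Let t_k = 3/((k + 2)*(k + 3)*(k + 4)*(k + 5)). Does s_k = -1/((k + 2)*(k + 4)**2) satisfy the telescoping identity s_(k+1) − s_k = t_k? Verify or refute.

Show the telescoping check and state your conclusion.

Invalid: residual (-4*k - 17)/(k**6 + 23*k**5 + 217*k**4 + 1073*k**3 + 2926*k**2 + 4160*k + 2400) ≠ 0.

s_(k+1) = -1/((k + 3)*(k + 5)**2)
s_(k+1) − s_k = -1/((k + 3)*(k + 5)**2) + 1/((k + 2)*(k + 4)**2)
(s_(k+1) − s_k) − t_k = (-4*k - 17)/(k**6 + 23*k**5 + 217*k**4 + 1073*k**3 + 2926*k**2 + 4160*k + 2400)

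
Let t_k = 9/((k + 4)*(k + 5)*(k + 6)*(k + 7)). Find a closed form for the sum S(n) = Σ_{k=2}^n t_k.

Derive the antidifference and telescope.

S(n) = (n**3 + 18*n**2 + 107*n - 126)/(112*(n**3 + 18*n**2 + 107*n + 210))

Ratio r(k) = (k + 4)/(k + 8).
Factor: A=k + 4; B=k + 8; C=1.
Set up (k + 4)·f(k+1) − (k + 7)·f(k) − (1) = 0.
From deg A=1, deg B=1, deg C=0: d=3.
Match coefficients ⇒ f(k) = k*(k**2 + 15*k + 74)/360.
R(k) = B(k−1)·f(k)/C(k) = k*(k + 7)*(k**2 + 15*k + 74)/360; s_k = R·t_k = k*(k**2 + 15*k + 74)/(40*(k + 4)*(k + 5)*(k + 6)).
Verify: 9/(k**4 + 22*k**3 + 179*k**2 + 638*k + 840) matches t_k.
Σ_(k=2)^n t_k = s_(n+1) − s_(2) = ((n**3 + 18*n**2 + 107*n + 90)/(40*(n**3 + 18*n**2 + 107*n + 210))) − (9/560), i.e. (n**3 + 18*n**2 + 107*n - 126)/(112*(n**3 + 18*n**2 + 107*n + 210)).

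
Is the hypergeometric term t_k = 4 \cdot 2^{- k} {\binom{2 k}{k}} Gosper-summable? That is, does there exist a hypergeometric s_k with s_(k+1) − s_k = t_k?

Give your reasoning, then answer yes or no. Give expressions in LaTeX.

The ratio is (2*k + 1)/(k + 1).
Take A(k)=2*k + 1, B(k)=k + 1, C(k)=1.
Need (2*k + 1)·f(k+1) − (k)·f(k) = 1.
Degrees (1,1,0) ⇒ d ≤ -1.
deg f ≤ -1 is impossible — no certificate.

No; the degree bound rules out any f.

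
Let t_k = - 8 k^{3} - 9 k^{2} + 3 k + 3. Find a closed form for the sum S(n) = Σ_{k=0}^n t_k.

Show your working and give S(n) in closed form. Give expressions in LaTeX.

S(n) = - 2 n^{4} - 7 n^{3} - 5 n^{2} + 3 n + 3

Ratio r(k) = (8*k**3 + 33*k**2 + 39*k + 11)/(8*k**3 + 9*k**2 - 3*k - 3).
Take A(k)=1, B(k)=1, C(k)=k**3 + 9*k**2/8 - 3*k/8 - 3/8.
Solve (1)·f(k+1) − (1)·f(k) = k**3 + 9*k**2/8 - 3*k/8 - 3/8.
Degrees (0,0,3) ⇒ d ≤ 4.
Solving with deg f ≤ 4: f(k) = k**2*(2*k**2 - k - 4)/8.
Then R = B(k−1)f/C = k**2*(2*k**2 - k - 4)/(8*k**3 + 9*k**2 - 3*k - 3), so s_k = R(k)·t_k = k**2*(-2*k**2 + k + 4).
Δs = -8*k**3 - 9*k**2 + 3*k + 3, as required.
Evaluate: s_(n+1) = -2*n**4 - 7*n**3 - 5*n**2 + 3*n + 3; subtract s_(0) = 0 ⇒ S(n) = -2*n**4 - 7*n**3 - 5*n**2 + 3*n + 3.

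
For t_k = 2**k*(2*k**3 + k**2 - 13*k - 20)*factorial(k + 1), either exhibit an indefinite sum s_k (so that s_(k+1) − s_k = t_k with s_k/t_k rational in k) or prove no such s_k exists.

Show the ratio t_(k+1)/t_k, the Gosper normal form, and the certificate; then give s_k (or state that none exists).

s_k = 2**k*(k - 4)*(k + 1)*factorial(k + 1)

t_(k+1)/t_k = 2*(2*k**4 + 11*k**3 + 9*k**2 - 40*k - 60)/(2*k**3 + k**2 - 13*k - 20).
Gosper form: A/B · C(k+1)/C(k) with A=2*k + 4, B=1, C=k**3 + k**2/2 - 13*k/2 - 10.
Need (2*k + 4)·f(k+1) − (1)·f(k) = k**3 + k**2/2 - 13*k/2 - 10.
Degrees (1,0,3) ⇒ d ≤ 2.
Solving with deg f ≤ 2: f(k) = (k - 4)*(k + 1)/2.
Get s_k = R·t_k = 2**k*(k - 4)*(k + 1)*factorial(k + 1) with R(k) = B(k−1)f(k)/C(k) = (k - 4)*(k + 1)/(2*k**3 + k**2 - 13*k - 20).
Verify: 2**k*(2*k**3 + k**2 - 13*k - 20)*factorial(k + 1) matches t_k.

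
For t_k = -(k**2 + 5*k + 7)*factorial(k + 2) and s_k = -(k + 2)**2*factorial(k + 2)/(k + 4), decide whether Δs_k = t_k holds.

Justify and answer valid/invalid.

s_(k+1) = -(k + 3)**2*factorial(k + 3)/(k + 5)
s_(k+1) − s_k = -(k**2 + 5*k + 8)*(k**2 + 7*k + 11)*factorial(k + 2)/((k + 4)*(k + 5))
(s_(k+1) − s_k) − t_k = 2*(k**3 + 9*k**2 + 26*k + 26)*factorial(k + 2)/((k + 4)*(k + 5))

Invalid: residual 2*(k**3 + 9*k**2 + 26*k + 26)*factorial(k + 2)/((k + 4)*(k + 5)) ≠ 0.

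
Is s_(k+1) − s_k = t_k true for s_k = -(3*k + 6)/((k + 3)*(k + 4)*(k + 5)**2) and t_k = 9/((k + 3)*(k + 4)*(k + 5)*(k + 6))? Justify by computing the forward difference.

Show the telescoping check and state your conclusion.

Invalid: residual 9*(-4*k - 21)/(k**6 + 29*k**5 + 347*k**4 + 2191*k**3 + 7692*k**2 + 14220*k + 10800) ≠ 0.

s_(k+1) = 3*(-k - 3)/((k + 4)*(k + 5)*(k + 6)**2)
s_(k+1) − s_k = 9*(k**2 + 7*k + 9)/(k**6 + 29*k**5 + 347*k**4 + 2191*k**3 + 7692*k**2 + 14220*k + 10800)
(s_(k+1) − s_k) − t_k = 9*(-4*k - 21)/(k**6 + 29*k**5 + 347*k**4 + 2191*k**3 + 7692*k**2 + 14220*k + 10800)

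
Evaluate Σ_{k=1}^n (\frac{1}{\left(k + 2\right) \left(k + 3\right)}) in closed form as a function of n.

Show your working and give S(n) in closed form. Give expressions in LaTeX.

S(n) = \frac{n}{3 \left(n + 3\right)}

Compute t_(k+1)/t_k: get (k + 2)/(k + 4).
Take A(k)=k + 2, B(k)=k + 4, C(k)=1.
Need (k + 2)·f(k+1) − (k + 3)·f(k) = 1.
d = 1 from the (1,1,0) case.
Solve for f: f(k) = k/2 (degree 1 ≤ 1).
Then R = B(k−1)f/C = k*(k + 3)/2, so s_k = R(k)·t_k = k/(2*(k + 2)).
Verify: 1/(k**2 + 5*k + 6) matches t_k.
s_(n+1) = (n + 1)/(2*(n + 3)) and s_(1) = 1/6, so S(n) = n/(3*(n + 3)).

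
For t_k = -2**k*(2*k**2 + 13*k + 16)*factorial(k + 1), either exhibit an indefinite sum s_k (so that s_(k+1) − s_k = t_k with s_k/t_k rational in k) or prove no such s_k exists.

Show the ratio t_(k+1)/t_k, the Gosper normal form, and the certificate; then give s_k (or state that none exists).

Compute t_(k+1)/t_k: get 2*(2*k**3 + 21*k**2 + 65*k + 62)/(2*k**2 + 13*k + 16).
Normal form (A,B,C) = (2*k + 4, 1, k**2 + 13*k/2 + 8).
f must satisfy (2*k + 4)·f(k+1) − (1)·f(k) = k**2 + 13*k/2 + 8.
deg f ≤ 1 (via 1,0,2).
Coefficient equations give f(k) = (k + 4)/2.
Certificate R = B(k−1)f/C = (k + 4)/(2*k**2 + 13*k + 16) gives s_k = -2**k*(k + 4)*factorial(k + 1).
Check: Δs_k = -2**k*(2*k**2 + 13*k + 16)*factorial(k + 1). ✓

s_k = -2**k*(k + 4)*factorial(k + 1)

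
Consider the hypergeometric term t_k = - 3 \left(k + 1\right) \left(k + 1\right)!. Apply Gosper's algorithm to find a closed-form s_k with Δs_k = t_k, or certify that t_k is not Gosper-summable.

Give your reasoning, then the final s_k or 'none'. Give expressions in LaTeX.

s_k = - 3 \left(k + 1\right)!

Ratio r(k) = (k + 2)**2/(k + 1).
Normal form (A,B,C) = (k + 2, 1, k + 1).
Need (k + 2)·f(k+1) − (1)·f(k) = k + 1.
Bound: deg f ≤ 0.
Match coefficients ⇒ f(k) = 1.
Then R = B(k−1)f/C = 1/(k + 1), so s_k = R(k)·t_k = -3*factorial(k + 1).
Δs = -3*(k + 1)*factorial(k + 1), as required.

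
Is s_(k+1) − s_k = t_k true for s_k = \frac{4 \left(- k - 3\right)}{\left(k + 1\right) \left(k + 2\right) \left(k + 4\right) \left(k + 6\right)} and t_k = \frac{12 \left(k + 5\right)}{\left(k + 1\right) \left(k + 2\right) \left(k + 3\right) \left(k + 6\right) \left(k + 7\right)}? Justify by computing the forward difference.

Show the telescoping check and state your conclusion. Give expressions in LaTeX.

s_(k+1) = 4*(-k - 4)/((k + 2)*(k + 3)*(k + 5)*(k + 7))
s_(k+1) − s_k = 4*(3*k**3 + 38*k**2 + 158*k + 219)/(k**7 + 28*k**6 + 322*k**5 + 1960*k**4 + 6769*k**3 + 13132*k**2 + 13068*k + 5040)
(s_(k+1) − s_k) − t_k = 4*(-4*k**2 - 37*k - 81)/(k**7 + 28*k**6 + 322*k**5 + 1960*k**4 + 6769*k**3 + 13132*k**2 + 13068*k + 5040)

Invalid: residual \frac{4 \left(- 4 k^{2} - 37 k - 81\right)}{k^{7} + 28 k^{6} + 322 k^{5} + 1960 k^{4} + 6769 k^{3} + 13132 k^{2} + 13068 k + 5040} ≠ 0.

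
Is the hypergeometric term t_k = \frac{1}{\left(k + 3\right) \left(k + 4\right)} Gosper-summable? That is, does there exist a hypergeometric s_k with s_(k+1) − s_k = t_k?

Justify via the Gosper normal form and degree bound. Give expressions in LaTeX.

Yes. s_k = \frac{k}{3 \left(k + 3\right)}.

Compute t_(k+1)/t_k: get (k + 3)/(k + 5).
Normal form (A,B,C) = (k + 3, k + 5, 1).
Need (k + 3)·f(k+1) − (k + 4)·f(k) = 1.
d = 1 from the (1,1,0) case.
Match coefficients ⇒ f(k) = k/3.
So s_k = (B(k−1)f/C)·t_k = (k*(k + 4)/3)·t_k = k/(3*(k + 3)).
Δs = 1/(k**2 + 7*k + 12), as required.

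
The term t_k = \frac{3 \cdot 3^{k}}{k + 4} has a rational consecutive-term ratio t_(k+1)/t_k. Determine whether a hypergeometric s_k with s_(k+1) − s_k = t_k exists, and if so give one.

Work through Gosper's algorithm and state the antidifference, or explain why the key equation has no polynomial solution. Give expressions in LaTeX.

none (Gosper's algorithm certifies no s_k)

Ratio r(k) = 3*(k + 4)/(k + 5).
A = 3*k + 12, B = k + 5, C = 1.
f must satisfy (3*k + 12)·f(k+1) − (k + 4)·f(k) = 1.
Degrees (1,1,0) ⇒ d ≤ -1.
Negative degree bound (-1): no f exists, t_k not Gosper-summable.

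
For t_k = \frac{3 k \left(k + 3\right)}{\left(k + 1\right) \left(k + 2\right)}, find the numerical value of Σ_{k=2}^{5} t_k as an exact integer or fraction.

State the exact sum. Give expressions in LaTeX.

t_(k+1)/t_k = (k + 1)**2*(k + 4)/(k*(k + 3)**2).
Gosper form: A/B · C(k+1)/C(k) with A=k + 1, B=k + 3, C=k**2 + 3*k.
f must satisfy (k + 1)·f(k+1) − (k + 2)·f(k) = k**2 + 3*k.
d = 2 from the (1,1,2) case.
Solving with deg f ≤ 2: f(k) = k*(k - 1).
Certificate R = B(k−1)f/C = (k - 1)*(k + 2)/(k + 3) gives s_k = 3*k*(k - 1)/(k + 1).
Check: Δs_k = 3*k*(k + 3)/(k**2 + 3*k + 2). ✓
Σ_(k=2)^(5) t_k = s_(6) − s_(2) = 90/7 − (2) = 76/7.

Σ = 76/7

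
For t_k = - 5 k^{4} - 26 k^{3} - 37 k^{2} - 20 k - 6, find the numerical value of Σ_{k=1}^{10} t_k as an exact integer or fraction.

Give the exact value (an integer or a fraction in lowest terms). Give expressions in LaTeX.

Σ = -220720

r(k) = (5*k**4 + 46*k**3 + 145*k**2 + 192*k + 94)/(5*k**4 + 26*k**3 + 37*k**2 + 20*k + 6) after simplifying.
Factor: A=1; B=1; C=k**4 + 26*k**3/5 + 37*k**2/5 + 4*k + 6/5.
f must satisfy (1)·f(k+1) − (1)·f(k) = k**4 + 26*k**3/5 + 37*k**2/5 + 4*k + 6/5.
Degrees (0,0,4) ⇒ d ≤ 5.
Coefficient equations give f(k) = k*(k**4 + 4*k**3 + k**2 - 2*k + 2)/5.
So s_k = (B(k−1)f/C)·t_k = (k*(k**4 + 4*k**3 + k**2 - 2*k + 2)/(5*k**4 + 26*k**3 + 37*k**2 + 20*k + 6))·t_k = k*(-k**4 - 4*k**3 - k**2 + 2*k - 2).
Δs = -5*k**4 - 26*k**3 - 37*k**2 - 20*k - 6, as required.
Evaluate s at k=11 and k=1: -220726 and -6; difference -220720.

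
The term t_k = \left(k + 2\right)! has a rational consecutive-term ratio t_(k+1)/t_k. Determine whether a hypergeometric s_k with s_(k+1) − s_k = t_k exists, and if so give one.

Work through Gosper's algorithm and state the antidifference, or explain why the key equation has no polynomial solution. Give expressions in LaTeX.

none — t_k is not Gosper-summable

The ratio is k + 3.
Factor: A=k + 3; B=1; C=1.
Need (k + 3)·f(k+1) − (1)·f(k) = 1.
deg f ≤ -1 (via 1,0,0).
Bound -1 < 0, so the key equation has no polynomial solution.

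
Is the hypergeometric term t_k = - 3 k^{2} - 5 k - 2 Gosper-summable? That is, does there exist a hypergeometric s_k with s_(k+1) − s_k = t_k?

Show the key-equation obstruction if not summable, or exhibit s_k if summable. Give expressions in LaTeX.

Yes. s_k = k^{2} \left(- k - 1\right).

Ratio r(k) = (3*k**2 + 11*k + 10)/(3*k**2 + 5*k + 2).
Factor: A=1; B=1; C=k**2 + 5*k/3 + 2/3.
Need (1)·f(k+1) − (1)·f(k) = k**2 + 5*k/3 + 2/3.
d = 3 from the (0,0,2) case.
A polynomial solution: f(k) = k**2*(k + 1)/3.
Certificate R = B(k−1)f/C = k**2/(3*k + 2) gives s_k = k**2*(-k - 1).
s_(k+1) − s_k = -3*k**2 - 5*k - 2 = t_k.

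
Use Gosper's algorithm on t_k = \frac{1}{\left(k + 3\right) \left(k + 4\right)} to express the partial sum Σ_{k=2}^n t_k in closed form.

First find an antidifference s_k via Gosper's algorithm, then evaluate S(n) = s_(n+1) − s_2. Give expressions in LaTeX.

S(n) = \frac{n - 1}{5 \left(n + 4\right)}

t_(k+1)/t_k = (k + 3)/(k + 5).
So A=k + 3 and B=k + 5, with C=1.
Key eq: (k + 3)·f(k+1) = (k + 4)·f(k) + (1).
deg f ≤ 1 (via 1,1,0).
Coefficient equations give f(k) = k/3.
Certificate R = B(k−1)f/C = k*(k + 4)/3 gives s_k = k/(3*(k + 3)).
Δs = 1/(k**2 + 7*k + 12), as required.
s_(n+1) = (n + 1)/(3*(n + 4)) and s_(2) = 2/15, so S(n) = (n - 1)/(5*(n + 4)).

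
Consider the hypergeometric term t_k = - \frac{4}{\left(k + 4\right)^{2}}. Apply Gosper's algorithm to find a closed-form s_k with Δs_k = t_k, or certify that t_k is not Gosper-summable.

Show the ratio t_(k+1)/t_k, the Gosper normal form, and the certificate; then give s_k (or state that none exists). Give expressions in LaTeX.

none (Gosper's algorithm certifies no s_k)

Step 1: r(k) = (k + 4)**2/(k + 5)**2.
Take A(k)=k**2 + 8*k + 16, B(k)=k**2 + 10*k + 25, C(k)=1.
Key eq: (k**2 + 8*k + 16)·f(k+1) = (k**2 + 8*k + 16)·f(k) + (1).
d = 0 from the (2,2,0) case.
Write f(k) = c0. Then LHS − RHS = -1, requiring -1 = 0: contradictory. No certificate.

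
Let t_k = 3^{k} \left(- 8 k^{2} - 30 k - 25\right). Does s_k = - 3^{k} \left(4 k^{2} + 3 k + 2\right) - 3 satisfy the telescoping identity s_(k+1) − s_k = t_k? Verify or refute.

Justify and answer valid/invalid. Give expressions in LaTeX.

s_(k+1) = 3*3**k*(-3*k - 4*(k + 1)**2 - 5) - 3
s_(k+1) − s_k = 3**k*(-8*k**2 - 30*k - 25)
(s_(k+1) − s_k) − t_k = 0

valid (s_(k+1) − s_k reduces to t_k)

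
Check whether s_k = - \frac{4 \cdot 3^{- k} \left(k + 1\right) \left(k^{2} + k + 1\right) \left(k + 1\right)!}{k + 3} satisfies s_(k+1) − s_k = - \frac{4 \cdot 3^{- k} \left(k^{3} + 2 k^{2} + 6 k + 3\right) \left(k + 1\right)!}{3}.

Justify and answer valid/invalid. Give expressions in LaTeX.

Invalid: residual \frac{8 \cdot 3^{- k} \left(k^{4} + 5 k^{3} + 9 k^{2} + 18 k + 6\right) \left(k + 1\right)!}{3 \left(k + 3\right) \left(k + 4\right)} ≠ 0.

s_(k+1) = -4*(k + 2)*(k**2 + 3*k + 3)*factorial(k + 2)/(3*3**k*(k + 4))
s_(k+1) − s_k = -4*(k**5 + 7*k**4 + 22*k**3 + 51*k**2 + 57*k + 24)*factorial(k + 1)/(3*3**k*(k + 3)*(k + 4))
(s_(k+1) − s_k) − t_k = 8*(k**4 + 5*k**3 + 9*k**2 + 18*k + 6)*factorial(k + 1)/(3*3**k*(k + 3)*(k + 4))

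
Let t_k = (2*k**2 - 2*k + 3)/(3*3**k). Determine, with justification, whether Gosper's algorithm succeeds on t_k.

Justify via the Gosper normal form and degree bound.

Yes. s_k = (-k**2 - 2)/3**k.

Step 1: r(k) = (2*k**2 + 2*k + 3)/(3*(2*k**2 - 2*k + 3)).
Gosper form: A/B · C(k+1)/C(k) with A=1/3, B=1, C=k**2 - k + 3/2.
Key eq: (1/3)·f(k+1) = (1)·f(k) + (k**2 - k + 3/2).
deg f ≤ 2 (via 0,0,2).
Coefficient equations give f(k) = -3*(k**2 + 2)/2.
Then R = B(k−1)f/C = -3*(k**2 + 2)/(2*k**2 - 2*k + 3), so s_k = R(k)·t_k = (-k**2 - 2)/3**k.
s_(k+1) − s_k = (2*k**2 - 2*k + 3)/(3*3**k) = t_k.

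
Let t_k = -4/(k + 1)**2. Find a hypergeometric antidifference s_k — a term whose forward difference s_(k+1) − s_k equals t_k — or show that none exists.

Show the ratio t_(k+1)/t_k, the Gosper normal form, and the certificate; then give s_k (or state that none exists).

The ratio is (k + 1)**2/(k + 2)**2.
Gosper form: A/B · C(k+1)/C(k) with A=k**2 + 2*k + 1, B=k**2 + 4*k + 4, C=1.
f must satisfy (k**2 + 2*k + 1)·f(k+1) − (k**2 + 2*k + 1)·f(k) = 1.
Degrees (2,2,0) ⇒ d ≤ 0.
Write f(k) = c0. Then LHS − RHS = -1, requiring -1 = 0: contradictory. No certificate.

not Gosper-summable; s_k does not exist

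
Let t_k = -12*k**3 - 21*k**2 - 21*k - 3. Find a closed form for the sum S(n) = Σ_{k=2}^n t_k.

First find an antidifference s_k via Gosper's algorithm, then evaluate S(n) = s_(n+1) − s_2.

The ratio is (4*k**3 + 19*k**2 + 33*k + 19)/(4*k**3 + 7*k**2 + 7*k + 1).
So A=1 and B=1, with C=k**3 + 7*k**2/4 + 7*k/4 + 1/4.
Key eq: (1)·f(k+1) = (1)·f(k) + (k**3 + 7*k**2/4 + 7*k/4 + 1/4).
d = 4 from the (0,0,3) case.
Solving with deg f ≤ 4: f(k) = k*(3*k**3 + k**2 + 3*k - 4)/12.
R(k) = B(k−1)·f(k)/C(k) = k*(3*k**3 + k**2 + 3*k - 4)/(3*(4*k**3 + 7*k**2 + 7*k + 1)); s_k = R·t_k = k*(-3*k**3 - k**2 - 3*k + 4).
Verify: -12*k**3 - 21*k**2 - 21*k - 3 matches t_k.
Evaluate: s_(n+1) = -3*n**4 - 13*n**3 - 24*n**2 - 17*n - 3; subtract s_(2) = -60 ⇒ S(n) = -3*n**4 - 13*n**3 - 24*n**2 - 17*n + 57.

S(n) = -3*n**4 - 13*n**3 - 24*n**2 - 17*n + 57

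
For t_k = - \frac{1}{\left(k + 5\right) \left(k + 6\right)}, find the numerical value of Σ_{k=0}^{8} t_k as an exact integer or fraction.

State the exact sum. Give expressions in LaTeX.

Σ = -9/70

t_(k+1)/t_k = (k + 5)/(k + 7).
Normal form (A,B,C) = (k + 5, k + 7, 1).
f must satisfy (k + 5)·f(k+1) − (k + 6)·f(k) = 1.
From deg A=1, deg B=1, deg C=0: d=1.
Solving with deg f ≤ 1: f(k) = k/5.
Get s_k = R·t_k = -k/(5*k + 25) with R(k) = B(k−1)f(k)/C(k) = k*(k + 6)/5.
Verify: -1/(k**2 + 11*k + 30) matches t_k.
Σ_(k=0)^(8) t_k = s_(9) − s_(0) = -9/70 − (0) = -9/70.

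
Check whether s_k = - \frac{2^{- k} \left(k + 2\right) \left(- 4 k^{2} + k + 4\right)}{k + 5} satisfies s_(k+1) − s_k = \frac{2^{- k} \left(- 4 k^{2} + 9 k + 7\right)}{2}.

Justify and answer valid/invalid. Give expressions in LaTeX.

Invalid: residual \frac{3 \cdot 2^{- k} \left(4 k^{3} + 19 k^{2} - 54 k - 43\right)}{2 \left(k^{2} + 11 k + 30\right)} ≠ 0.

s_(k+1) = -(k + 3)*(k - 4*(k + 1)**2 + 5)/(2*2**k*(k + 6))
s_(k+1) − s_k = (-4*k**4 - 23*k**3 + 43*k**2 + 185*k + 81)/(2*2**k*(k**2 + 11*k + 30))
(s_(k+1) − s_k) − t_k = 3*(4*k**3 + 19*k**2 - 54*k - 43)/(2*2**k*(k**2 + 11*k + 30))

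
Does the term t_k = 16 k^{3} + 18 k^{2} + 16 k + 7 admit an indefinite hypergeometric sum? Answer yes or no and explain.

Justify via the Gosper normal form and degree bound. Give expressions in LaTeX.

The ratio is (16*k**3 + 66*k**2 + 100*k + 57)/(16*k**3 + 18*k**2 + 16*k + 7).
So A=1 and B=1, with C=k**3 + 9*k**2/8 + k + 7/16.
Need (1)·f(k+1) − (1)·f(k) = k**3 + 9*k**2/8 + k + 7/16.
Degrees (0,0,3) ⇒ d ≤ 4.
Match coefficients ⇒ f(k) = k*(4*k**3 - 2*k**2 + 3*k + 2)/16.
Get s_k = R·t_k = k*(4*k**3 - 2*k**2 + 3*k + 2) with R(k) = B(k−1)f(k)/C(k) = k*(4*k**3 - 2*k**2 + 3*k + 2)/(16*k**3 + 18*k**2 + 16*k + 7).
Δs = 16*k**3 + 18*k**2 + 16*k + 7, as required.

Yes. s_k = k \left(4 k^{3} - 2 k^{2} + 3 k + 2\right).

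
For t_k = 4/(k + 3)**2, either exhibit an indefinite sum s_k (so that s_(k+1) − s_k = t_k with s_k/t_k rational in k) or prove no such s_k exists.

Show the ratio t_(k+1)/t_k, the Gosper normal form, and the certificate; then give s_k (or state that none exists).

no hypergeometric antidifference exists

The ratio is (k + 3)**2/(k + 4)**2.
Gosper form: A/B · C(k+1)/C(k) with A=k**2 + 6*k + 9, B=k**2 + 8*k + 16, C=1.
Set up (k**2 + 6*k + 9)·f(k+1) − (k**2 + 6*k + 9)·f(k) − (1) = 0.
Bound: deg f ≤ 0.
Put f(k) = c0: A·f(k+1) − B(k−1)·f(k) − C = -1; need -1 = 0 — inconsistent ⇒ no f, not summable.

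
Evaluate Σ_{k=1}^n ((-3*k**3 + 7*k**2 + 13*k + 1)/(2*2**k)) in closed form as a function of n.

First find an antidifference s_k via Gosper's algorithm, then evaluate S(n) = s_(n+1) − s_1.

r(k) = (3*k**3 + 2*k**2 - 18*k - 18)/(2*(3*k**3 - 7*k**2 - 13*k - 1)) after simplifying.
Take A(k)=1/2, B(k)=1, C(k)=k**3 - 7*k**2/3 - 13*k/3 - 1/3.
Need (1/2)·f(k+1) − (1)·f(k) = k**3 - 7*k**2/3 - 13*k/3 - 1/3.
deg f ≤ 3 (via 0,0,3).
Match coefficients ⇒ f(k) = -2*(3*k**3 + 2*k**2 + 4)/3.
Certificate R = B(k−1)f/C = -2*(3*k**3 + 2*k**2 + 4)/(3*k**3 - 7*k**2 - 13*k - 1) gives s_k = (3*k**3 + 2*k**2 + 4)/2**k.
Δs = (-3*k**3 + 7*k**2 + 13*k + 1)/(2*2**k), as required.
Telescope: S(n) = s_(n+1) − s_(1) = 2**(-n - 1)*(3*n**3 + 11*n**2 + 13*n + 9) − (9/2) = 2**(-n - 1)*(-9*2**n + 3*n**3 + 11*n**2 + 13*n + 9).

S(n) = 2**(-n - 1)*(-9*2**n + 3*n**3 + 11*n**2 + 13*n + 9)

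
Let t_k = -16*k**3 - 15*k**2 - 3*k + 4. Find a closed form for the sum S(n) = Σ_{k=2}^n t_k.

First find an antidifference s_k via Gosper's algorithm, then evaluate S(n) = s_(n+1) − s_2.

Step 1: r(k) = (16*k**3 + 63*k**2 + 81*k + 30)/(16*k**3 + 15*k**2 + 3*k - 4).
Factor: A=1; B=1; C=k**3 + 15*k**2/16 + 3*k/16 - 1/4.
Need (1)·f(k+1) − (1)·f(k) = k**3 + 15*k**2/16 + 3*k/16 - 1/4.
deg f ≤ 4 (via 0,0,3).
Solve for f: f(k) = k*(4*k**3 - 3*k**2 - 2*k - 3)/16 (degree 4 ≤ 4).
Get s_k = R·t_k = k*(-4*k**3 + 3*k**2 + 2*k + 3) with R(k) = B(k−1)f(k)/C(k) = k*(4*k**3 - 3*k**2 - 2*k - 3)/(16*k**3 + 15*k**2 + 3*k - 4).
Δs = -16*k**3 - 15*k**2 - 3*k + 4, as required.
Telescope: S(n) = s_(n+1) − s_(2) = -4*n**4 - 13*n**3 - 13*n**2 + 4 − (-26) = -4*n**4 - 13*n**3 - 13*n**2 + 30.

S(n) = -4*n**4 - 13*n**3 - 13*n**2 + 30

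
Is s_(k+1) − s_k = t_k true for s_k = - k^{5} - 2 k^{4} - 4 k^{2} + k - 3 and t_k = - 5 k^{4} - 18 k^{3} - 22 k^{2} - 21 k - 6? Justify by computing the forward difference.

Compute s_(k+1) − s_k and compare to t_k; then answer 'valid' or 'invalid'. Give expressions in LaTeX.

valid; difference matches t_k

s_(k+1) = k - (k + 1)**5 - 2*(k + 1)**4 - 4*(k + 1)**2 - 2
s_(k+1) − s_k = -5*k**4 - 18*k**3 - 22*k**2 - 21*k - 6
(s_(k+1) − s_k) − t_k = 0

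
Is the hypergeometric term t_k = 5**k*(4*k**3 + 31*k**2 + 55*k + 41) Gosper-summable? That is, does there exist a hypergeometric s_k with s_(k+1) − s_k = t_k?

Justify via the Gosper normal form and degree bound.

Yes. s_k = 5**k*(k**3 + 4*k**2 + 4).

Ratio r(k) = 5*(4*k**3 + 43*k**2 + 129*k + 131)/(4*k**3 + 31*k**2 + 55*k + 41).
Normal form (A,B,C) = (5, 1, k**3 + 31*k**2/4 + 55*k/4 + 41/4).
f must satisfy (5)·f(k+1) − (1)·f(k) = k**3 + 31*k**2/4 + 55*k/4 + 41/4.
Bound: deg f ≤ 3.
Match coefficients ⇒ f(k) = (k**3 + 4*k**2 + 4)/4.
R(k) = B(k−1)·f(k)/C(k) = (k**3 + 4*k**2 + 4)/(4*k**3 + 31*k**2 + 55*k + 41); s_k = R·t_k = 5**k*(k**3 + 4*k**2 + 4).
Check: Δs_k = 5**k*(4*k**3 + 31*k**2 + 55*k + 41). ✓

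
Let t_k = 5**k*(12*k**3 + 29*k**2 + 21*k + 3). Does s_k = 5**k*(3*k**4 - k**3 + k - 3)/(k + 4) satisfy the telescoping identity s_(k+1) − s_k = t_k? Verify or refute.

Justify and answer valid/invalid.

s_(k+1) = 5**(k + 1)*(k + 3*(k + 1)**4 - (k + 1)**3 - 2)/(k + 5)
s_(k+1) − s_k = 5**k*(12*k**5 + 101*k**4 + 300*k**3 + 349*k**2 + 198*k + 15)/(k**2 + 9*k + 20)
(s_(k+1) − s_k) − t_k = 5**k*(-36*k**4 - 222*k**3 - 423*k**2 - 249*k - 45)/(k**2 + 9*k + 20)

Invalid: residual 5**k*(-36*k**4 - 222*k**3 - 423*k**2 - 249*k - 45)/(k**2 + 9*k + 20) ≠ 0.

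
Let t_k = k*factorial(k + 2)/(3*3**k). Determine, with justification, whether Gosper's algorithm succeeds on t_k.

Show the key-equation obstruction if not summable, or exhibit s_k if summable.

t_(k+1)/t_k = (k + 1)*(k + 3)/(3*k).
Normal form (A,B,C) = (k/3 + 1, 1, k).
Key eq: (k/3 + 1)·f(k+1) = (1)·f(k) + (k).
deg f ≤ 0 (via 1,0,1).
Solving with deg f ≤ 0: f(k) = 3.
Certificate R = B(k−1)f/C = 3/k gives s_k = factorial(k + 2)/3**k.
Check: Δs_k = k*factorial(k + 2)/(3*3**k). ✓

Yes. s_k = factorial(k + 2)/3**k.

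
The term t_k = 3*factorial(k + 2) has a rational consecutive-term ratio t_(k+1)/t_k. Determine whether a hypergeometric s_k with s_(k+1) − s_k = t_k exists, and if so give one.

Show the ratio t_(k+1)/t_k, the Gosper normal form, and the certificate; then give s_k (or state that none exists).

none (Gosper's algorithm certifies no s_k)

Step 1: r(k) = k + 3.
So A=k + 3 and B=1, with C=1.
Key eq: (k + 3)·f(k+1) = (1)·f(k) + (1).
d = -1 from the (1,0,0) case.
Negative degree bound (-1): no f exists, t_k not Gosper-summable.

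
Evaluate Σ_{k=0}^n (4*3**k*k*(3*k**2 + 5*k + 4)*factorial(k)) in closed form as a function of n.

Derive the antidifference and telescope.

S(n) = 12*3**n*n*(n + 1)*factorial(n + 1)

Step 1: r(k) = (k + 1)**2*(15*k + 9*(k + 1)**2 + 27)/(k*(3*k**2 + 5*k + 4)).
Normal form (A,B,C) = (3*k + 3, 1, k**3 + 5*k**2/3 + 4*k/3).
Solve (3*k + 3)·f(k+1) − (1)·f(k) = k**3 + 5*k**2/3 + 4*k/3.
From deg A=1, deg B=0, deg C=3: d=2.
Solving with deg f ≤ 2: f(k) = k*(k - 1)/3.
Get s_k = R·t_k = 4*3**k*k*(k - 1)*factorial(k) with R(k) = B(k−1)f(k)/C(k) = (k - 1)/(3*k**2 + 5*k + 4).
Check: Δs_k = 4*3**k*k*(3*k**2 + 5*k + 4)*factorial(k). ✓
Telescope: S(n) = s_(n+1) − s_(0) = 12*3**n*n*(n + 1)*factorial(n + 1) − (0) = 12*3**n*n*(n + 1)*factorial(n + 1).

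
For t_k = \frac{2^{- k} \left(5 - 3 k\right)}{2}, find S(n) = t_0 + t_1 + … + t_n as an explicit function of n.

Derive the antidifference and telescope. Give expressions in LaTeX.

The ratio is (3*k - 2)/(2*(3*k - 5)).
Factor: A=1/2; B=1; C=k - 5/3.
Solve (1/2)·f(k+1) − (1)·f(k) = k - 5/3.
deg f ≤ 1 (via 0,0,1).
Solving with deg f ≤ 1: f(k) = -2*(3*k - 2)/3.
R(k) = B(k−1)·f(k)/C(k) = -2*(3*k - 2)/(3*k - 5); s_k = R·t_k = (3*k - 2)/2**k.
Check: Δs_k = (5 - 3*k)/(2*2**k). ✓
Telescope: S(n) = s_(n+1) − s_(0) = 2**(-n - 1)*(3*n + 1) − (-2) = 2**(-n - 1)*(2**(n + 2) + 3*n + 1).

S(n) = 2^{- n - 1} \left(2^{n + 2} + 3 n + 1\right)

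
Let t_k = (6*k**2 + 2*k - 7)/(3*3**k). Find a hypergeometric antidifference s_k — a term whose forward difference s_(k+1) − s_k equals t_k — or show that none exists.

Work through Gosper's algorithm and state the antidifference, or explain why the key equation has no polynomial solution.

s_k = k*(-3*k - 4)/3**k

Ratio r(k) = (6*k**2 + 14*k + 1)/(3*(6*k**2 + 2*k - 7)).
So A=1/3 and B=1, with C=k**2 + k/3 - 7/6.
Set up (1/3)·f(k+1) − (1)·f(k) − (k**2 + k/3 - 7/6) = 0.
Bound: deg f ≤ 2.
Solving with deg f ≤ 2: f(k) = -k*(3*k + 4)/2.
Certificate R = B(k−1)f/C = -3*k*(3*k + 4)/(6*k**2 + 2*k - 7) gives s_k = k*(-3*k - 4)/3**k.
Check: Δs_k = (6*k**2 + 2*k - 7)/(3*3**k). ✓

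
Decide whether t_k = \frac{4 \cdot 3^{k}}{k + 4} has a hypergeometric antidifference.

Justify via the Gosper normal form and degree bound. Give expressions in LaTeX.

Step 1: r(k) = 3*(k + 4)/(k + 5).
So A=3*k + 12 and B=k + 5, with C=1.
Key eq: (3*k + 12)·f(k+1) = (k + 4)·f(k) + (1).
From deg A=1, deg B=1, deg C=0: d=-1.
Bound -1 < 0, so the key equation has no polynomial solution.

No — t_k has no hypergeometric antidifference.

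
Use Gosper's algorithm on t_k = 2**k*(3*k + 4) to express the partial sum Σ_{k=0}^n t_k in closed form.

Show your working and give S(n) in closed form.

S(n) = 6*2**n*n + 2*2**n + 2

r(k) = 2*(3*k + 7)/(3*k + 4) after simplifying.
Take A(k)=2, B(k)=1, C(k)=k + 4/3.
Need (2)·f(k+1) − (1)·f(k) = k + 4/3.
Degrees (0,0,1) ⇒ d ≤ 1.
Solve for f: f(k) = (3*k - 2)/3 (degree 1 ≤ 1).
Certificate R = B(k−1)f/C = (3*k - 2)/(3*k + 4) gives s_k = 2**k*(3*k - 2).
Verify: 2**k*(3*k + 4) matches t_k.
Telescope: S(n) = s_(n+1) − s_(0) = 2**(n + 1)*(3*n + 1) − (-2) = 6*2**n*n + 2*2**n + 2.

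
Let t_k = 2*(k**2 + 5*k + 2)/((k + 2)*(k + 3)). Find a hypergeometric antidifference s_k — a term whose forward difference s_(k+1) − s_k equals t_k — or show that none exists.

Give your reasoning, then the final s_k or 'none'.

s_k = 2*k**2/(k + 2)

Compute t_(k+1)/t_k: get (k + 2)*(5*k + (k + 1)**2 + 7)/((k + 4)*(k**2 + 5*k + 2)).
So A=k + 2 and B=k + 4, with C=k**2 + 5*k + 2.
f must satisfy (k + 2)·f(k+1) − (k + 3)·f(k) = k**2 + 5*k + 2.
Degrees (1,1,2) ⇒ d ≤ 2.
Coefficient equations give f(k) = k**2.
So s_k = (B(k−1)f/C)·t_k = (k**2*(k + 3)/(k**2 + 5*k + 2))·t_k = 2*k**2/(k + 2).
Δs = 2*(k**2 + 5*k + 2)/(k**2 + 5*k + 6), as required.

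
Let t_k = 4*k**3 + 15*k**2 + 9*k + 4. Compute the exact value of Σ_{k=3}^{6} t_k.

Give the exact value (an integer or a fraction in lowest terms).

The ratio is (4*k**3 + 27*k**2 + 51*k + 32)/(4*k**3 + 15*k**2 + 9*k + 4).
Factor: A=1; B=1; C=k**3 + 15*k**2/4 + 9*k/4 + 1.
Key eq: (1)·f(k+1) = (1)·f(k) + (k**3 + 15*k**2/4 + 9*k/4 + 1).
From deg A=0, deg B=0, deg C=3: d=4.
A polynomial solution: f(k) = k*(k**3 + 3*k**2 - 2*k + 2)/4.
Get s_k = R·t_k = k*(k**3 + 3*k**2 - 2*k + 2) with R(k) = B(k−1)f(k)/C(k) = k*(k**3 + 3*k**2 - 2*k + 2)/(4*k**3 + 15*k**2 + 9*k + 4).
Δs = 4*k**3 + 15*k**2 + 9*k + 4, as required.
Σ_(k=3)^(6) t_k = s_(7) − s_(3) = 3346 − (150) = 3196.

Σ = 3196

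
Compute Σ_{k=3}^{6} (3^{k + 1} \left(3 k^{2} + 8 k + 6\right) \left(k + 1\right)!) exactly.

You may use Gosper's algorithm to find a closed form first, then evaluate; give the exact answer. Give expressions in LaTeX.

Ratio r(k) = 3*(3*k**3 + 20*k**2 + 45*k + 34)/(3*k**2 + 8*k + 6).
Factor: A=3*k + 6; B=1; C=k**2 + 8*k/3 + 2.
Need (3*k + 6)·f(k+1) − (1)·f(k) = k**2 + 8*k/3 + 2.
d = 1 from the (1,0,2) case.
Match coefficients ⇒ f(k) = k/3.
Then R = B(k−1)f/C = k/(3*k**2 + 8*k + 6), so s_k = R(k)·t_k = 3**(k + 1)*k*factorial(k + 1).
Check: Δs_k = 3**(k + 1)*(3*k**2 + 8*k + 6)*factorial(k + 1). ✓
Sum = s_(7) − s_(3); s_(7) = 1851776640, s_(3) = 5832 ⇒ 1851770808.

Σ = 1851770808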